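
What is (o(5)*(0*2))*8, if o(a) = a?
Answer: 0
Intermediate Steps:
(o(5)*(0*2))*8 = (5*(0*2))*8 = (5*0)*8 = 0*8 = 0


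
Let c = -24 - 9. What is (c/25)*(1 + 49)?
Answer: -66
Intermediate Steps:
c = -33
(c/25)*(1 + 49) = (-33/25)*(1 + 49) = -33*1/25*50 = -33/25*50 = -66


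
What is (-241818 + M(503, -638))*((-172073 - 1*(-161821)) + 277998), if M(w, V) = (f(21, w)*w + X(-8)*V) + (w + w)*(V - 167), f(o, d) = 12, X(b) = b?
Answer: -278591854968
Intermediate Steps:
M(w, V) = -8*V + 12*w + 2*w*(-167 + V) (M(w, V) = (12*w - 8*V) + (w + w)*(V - 167) = (-8*V + 12*w) + (2*w)*(-167 + V) = (-8*V + 12*w) + 2*w*(-167 + V) = -8*V + 12*w + 2*w*(-167 + V))
(-241818 + M(503, -638))*((-172073 - 1*(-161821)) + 277998) = (-241818 + (-322*503 - 8*(-638) + 2*(-638)*503))*((-172073 - 1*(-161821)) + 277998) = (-241818 + (-161966 + 5104 - 641828))*((-172073 + 161821) + 277998) = (-241818 - 798690)*(-10252 + 277998) = -1040508*267746 = -278591854968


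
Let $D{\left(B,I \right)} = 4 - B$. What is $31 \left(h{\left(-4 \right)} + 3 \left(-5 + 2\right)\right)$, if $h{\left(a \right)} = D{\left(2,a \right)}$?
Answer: $-217$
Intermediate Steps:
$h{\left(a \right)} = 2$ ($h{\left(a \right)} = 4 - 2 = 2$)
$31 \left(h{\left(-4 \right)} + 3 \left(-5 + 2\right)\right) = 31 \left(2 + 3 \left(-5 + 2\right)\right) = 31 \left(2 + 3 \left(-3\right)\right) = 31 \left(2 - 9\right) = 31 \left(-7\right) = -217$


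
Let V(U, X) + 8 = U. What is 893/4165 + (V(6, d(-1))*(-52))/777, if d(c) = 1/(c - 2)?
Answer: 161003/462315 ≈ 0.34825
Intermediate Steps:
d(c) = 1/(-2 + c)
V(U, X) = -8 + U
893/4165 + (V(6, d(-1))*(-52))/777 = 893/4165 + ((-8 + 6)*(-52))/777 = 893*(1/4165) - 2*(-52)*(1/777) = 893/4165 + 104*(1/777) = 893/4165 + 104/777 = 161003/462315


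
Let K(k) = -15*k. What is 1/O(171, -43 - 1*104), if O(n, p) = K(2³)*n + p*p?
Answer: 1/1089 ≈ 0.00091827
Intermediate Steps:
O(n, p) = p² - 120*n (O(n, p) = (-15*2³)*n + p*p = (-15*8)*n + p² = -120*n + p² = p² - 120*n)
1/O(171, -43 - 1*104) = 1/((-43 - 1*104)² - 120*171) = 1/((-43 - 104)² - 20520) = 1/((-147)² - 20520) = 1/(21609 - 20520) = 1/1089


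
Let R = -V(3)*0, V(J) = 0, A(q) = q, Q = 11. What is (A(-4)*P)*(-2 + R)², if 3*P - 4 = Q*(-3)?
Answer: 464/3 ≈ 154.67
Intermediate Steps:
R = 0 (R = -1*0*0 = 0*0 = 0)
P = -29/3 (P = 4/3 + (11*(-3))/3 = 4/3 + (⅓)*(-33) = 4/3 - 11 = -29/3 ≈ -9.6667)
(A(-4)*P)*(-2 + R)² = (-4*(-29/3))*(-2 + 0)² = (116/3)*(-2)² = (116/3)*4 = 464/3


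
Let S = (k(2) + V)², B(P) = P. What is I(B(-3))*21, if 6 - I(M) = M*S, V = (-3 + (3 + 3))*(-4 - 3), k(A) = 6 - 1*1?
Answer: 16254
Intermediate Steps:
k(A) = 5 (k(A) = 6 - 1 = 5)
V = -21 (V = (-3 + 6)*(-7) = 3*(-7) = -21)
S = 256 (S = (5 - 21)² = (-16)² = 256)
I(M) = 6 - 256*M (I(M) = 6 - M*256 = 6 - 256*M)
I(B(-3))*21 = (6 - 256*(-3))*21 = (6 + 768)*21 = 774*21 = 16254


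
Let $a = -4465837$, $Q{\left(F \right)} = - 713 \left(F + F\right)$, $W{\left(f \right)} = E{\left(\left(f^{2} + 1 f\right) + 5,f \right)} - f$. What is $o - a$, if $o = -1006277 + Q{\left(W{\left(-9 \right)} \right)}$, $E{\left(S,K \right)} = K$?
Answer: $3459560$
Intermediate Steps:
$W{\left(f \right)} = 0$ ($W{\left(f \right)} = f - f = 0$)
$Q{\left(F \right)} = - 1426 F$ ($Q{\left(F \right)} = - 713 \cdot 2 F = - 1426 F$)
$o = -1006277$ ($o = -1006277 - 0 = -1006277 + 0 = -1006277$)
$o - a = -1006277 - -4465837 = -1006277 + 4465837 = 3459560$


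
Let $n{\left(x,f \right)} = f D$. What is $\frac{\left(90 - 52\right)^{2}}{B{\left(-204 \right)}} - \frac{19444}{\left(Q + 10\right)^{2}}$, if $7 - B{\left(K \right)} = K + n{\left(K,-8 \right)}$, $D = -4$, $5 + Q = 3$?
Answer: $- \frac{847015}{2864} \approx -295.75$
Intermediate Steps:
$Q = -2$ ($Q = -5 + 3 = -2$)
$n{\left(x,f \right)} = - 4 f$ ($n{\left(x,f \right)} = f \left(-4\right) = - 4 f$)
$B{\left(K \right)} = -25 - K$ ($B{\left(K \right)} = 7 - \left(K - -32\right) = 7 - \left(K + 32\right) = 7 - \left(32 + K\right) = -25 - K$)
$\frac{\left(90 - 52\right)^{2}}{B{\left(-204 \right)}} - \frac{19444}{\left(Q + 10\right)^{2}} = \frac{\left(90 - 52\right)^{2}}{-25 - -204} - \frac{19444}{\left(-2 + 10\right)^{2}} = \frac{38^{2}}{-25 + 204} - \frac{19444}{8^{2}} = \frac{1444}{179} - \frac{19444}{64} = 1444 \cdot \frac{1}{179} - \frac{4861}{16} = \frac{1444}{179} - \frac{4861}{16} = - \frac{847015}{2864}$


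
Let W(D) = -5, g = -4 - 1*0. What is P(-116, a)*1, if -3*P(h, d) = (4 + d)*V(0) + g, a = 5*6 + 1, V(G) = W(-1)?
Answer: 179/3 ≈ 59.667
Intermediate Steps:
g = -4 (g = -4 + 0 = -4)
V(G) = -5
a = 31 (a = 30 + 1 = 31)
P(h, d) = 8 + 5*d/3 (P(h, d) = -((4 + d)*(-5) - 4)/3 = -((-20 - 5*d) - 4)/3 = -(-24 - 5*d)/3 = 8 + 5*d/3)
P(-116, a)*1 = (8 + (5/3)*31)*1 = (8 + 155/3)*1 = (179/3)*1 = 179/3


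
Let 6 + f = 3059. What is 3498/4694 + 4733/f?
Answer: 16448048/7165391 ≈ 2.2955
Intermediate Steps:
f = 3053 (f = -6 + 3059 = 3053)
3498/4694 + 4733/f = 3498/4694 + 4733/3053 = 3498*(1/4694) + 4733*(1/3053) = 1749/2347 + 4733/3053 = 16448048/7165391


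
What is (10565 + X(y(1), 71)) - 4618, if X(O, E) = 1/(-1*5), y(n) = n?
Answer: 29734/5 ≈ 5946.8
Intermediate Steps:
X(O, E) = -⅕ (X(O, E) = 1/(-5) = -⅕)
(10565 + X(y(1), 71)) - 4618 = (10565 - ⅕) - 4618 = 52824/5 - 4618 = 29734/5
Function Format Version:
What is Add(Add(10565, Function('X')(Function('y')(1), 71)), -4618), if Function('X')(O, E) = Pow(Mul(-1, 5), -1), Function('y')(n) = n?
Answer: Rational(29734, 5) ≈ 5946.8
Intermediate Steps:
Function('X')(O, E) = Rational(-1, 5) (Function('X')(O, E) = Pow(-5, -1) = Rational(-1, 5))
Add(Add(10565, Function('X')(Function('y')(1), 71)), -4618) = Add(Add(10565, Rational(-1, 5)), -4618) = Add(Rational(52824, 5), -4618) = Rational(29734, 5)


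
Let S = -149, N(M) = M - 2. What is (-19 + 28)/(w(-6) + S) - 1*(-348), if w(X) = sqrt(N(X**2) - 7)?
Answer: 7715211/22174 - 27*sqrt(3)/22174 ≈ 347.94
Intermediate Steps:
N(M) = -2 + M
w(X) = sqrt(-9 + X**2) (w(X) = sqrt((-2 + X**2) - 7) = sqrt(-9 + X**2))
(-19 + 28)/(w(-6) + S) - 1*(-348) = (-19 + 28)/(sqrt(-9 + (-6)**2) - 149) - 1*(-348) = 9/(sqrt(-9 + 36) - 149) + 348 = 9/(sqrt(27) - 149) + 348 = 9/(3*sqrt(3) - 149) + 348 = 9/(-149 + 3*sqrt(3)) + 348 = 348 + 9/(-149 + 3*sqrt(3))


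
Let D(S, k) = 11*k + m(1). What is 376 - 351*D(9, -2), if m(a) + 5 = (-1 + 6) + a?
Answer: 7747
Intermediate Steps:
m(a) = a (m(a) = -5 + ((-1 + 6) + a) = -5 + (5 + a) = a)
D(S, k) = 1 + 11*k (D(S, k) = 11*k + 1 = 1 + 11*k)
376 - 351*D(9, -2) = 376 - 351*(1 + 11*(-2)) = 376 - 351*(1 - 22) = 376 - 351*(-21) = 376 + 7371 = 7747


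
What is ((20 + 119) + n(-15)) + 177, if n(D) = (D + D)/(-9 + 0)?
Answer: 958/3 ≈ 319.33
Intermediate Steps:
n(D) = -2*D/9 (n(D) = (2*D)/(-9) = (2*D)*(-1/9) = -2*D/9)
((20 + 119) + n(-15)) + 177 = ((20 + 119) - 2/9*(-15)) + 177 = (139 + 10/3) + 177 = 427/3 + 177 = 958/3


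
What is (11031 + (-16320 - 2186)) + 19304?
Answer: 11829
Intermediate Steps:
(11031 + (-16320 - 2186)) + 19304 = (11031 - 18506) + 19304 = -7475 + 19304 = 11829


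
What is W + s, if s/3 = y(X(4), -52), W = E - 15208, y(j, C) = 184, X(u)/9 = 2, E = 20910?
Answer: 6254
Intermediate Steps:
X(u) = 18 (X(u) = 9*2 = 18)
W = 5702 (W = 20910 - 15208 = 5702)
s = 552 (s = 3*184 = 552)
W + s = 5702 + 552 = 6254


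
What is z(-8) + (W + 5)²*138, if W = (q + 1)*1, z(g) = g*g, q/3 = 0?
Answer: 5032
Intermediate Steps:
q = 0 (q = 3*0 = 0)
z(g) = g²
W = 1 (W = (0 + 1)*1 = 1*1 = 1)
z(-8) + (W + 5)²*138 = (-8)² + (1 + 5)²*138 = 64 + 6²*138 = 64 + 36*138 = 64 + 4968 = 5032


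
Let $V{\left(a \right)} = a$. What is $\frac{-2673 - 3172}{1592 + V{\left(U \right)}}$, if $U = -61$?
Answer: $- \frac{5845}{1531} \approx -3.8178$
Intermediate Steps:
$\frac{-2673 - 3172}{1592 + V{\left(U \right)}} = \frac{-2673 - 3172}{1592 - 61} = - \frac{5845}{1531}$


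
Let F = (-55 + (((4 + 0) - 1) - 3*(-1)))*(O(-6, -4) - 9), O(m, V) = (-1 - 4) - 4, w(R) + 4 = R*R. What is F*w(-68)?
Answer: 4074840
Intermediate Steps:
w(R) = -4 + R**2 (w(R) = -4 + R*R = -4 + R**2)
O(m, V) = -9 (O(m, V) = -5 - 4 = -9)
F = 882 (F = (-55 + (((4 + 0) - 1) - 3*(-1)))*(-9 - 9) = (-55 + ((4 - 1) + 3))*(-18) = (-55 + (3 + 3))*(-18) = (-55 + 6)*(-18) = -49*(-18) = 882)
F*w(-68) = 882*(-4 + (-68)**2) = 882*(-4 + 4624) = 882*4620 = 4074840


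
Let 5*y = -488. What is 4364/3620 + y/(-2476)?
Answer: 697411/560195 ≈ 1.2449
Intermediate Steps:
y = -488/5 (y = (1/5)*(-488) = -488/5 ≈ -97.600)
4364/3620 + y/(-2476) = 4364/3620 - 488/5/(-2476) = 4364*(1/3620) - 488/5*(-1/2476) = 1091/905 + 122/3095 = 697411/560195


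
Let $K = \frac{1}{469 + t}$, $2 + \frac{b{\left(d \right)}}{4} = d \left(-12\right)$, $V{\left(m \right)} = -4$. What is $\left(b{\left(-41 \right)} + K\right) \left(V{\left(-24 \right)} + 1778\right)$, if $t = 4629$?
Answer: $\frac{8862975847}{2549} \approx 3.477 \cdot 10^{6}$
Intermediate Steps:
$b{\left(d \right)} = -8 - 48 d$ ($b{\left(d \right)} = -8 + 4 d \left(-12\right) = -8 + 4 \left(- 12 d\right) = -8 - 48 d$)
$K = \frac{1}{5098}$ ($K = \frac{1}{469 + 4629} = \frac{1}{5098} \approx 0.00019616$)
$\left(b{\left(-41 \right)} + K\right) \left(V{\left(-24 \right)} + 1778\right) = \left(\left(-8 - -1968\right) + \frac{1}{5098}\right) \left(-4 + 1778\right) = \left(\left(-8 + 1968\right) + \frac{1}{5098}\right) 1774 = \left(1960 + \frac{1}{5098}\right) 1774 = \frac{9992081}{5098} \cdot 1774 = \frac{8862975847}{2549}$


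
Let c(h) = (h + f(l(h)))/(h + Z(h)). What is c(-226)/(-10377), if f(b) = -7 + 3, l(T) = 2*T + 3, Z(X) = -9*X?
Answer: 115/9380808 ≈ 1.2259e-5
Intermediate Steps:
l(T) = 3 + 2*T
f(b) = -4
c(h) = -(-4 + h)/(8*h) (c(h) = (h - 4)/(h - 9*h) = (-4 + h)/((-8*h)) = (-4 + h)*(-1/(8*h)) = -(-4 + h)/(8*h))
c(-226)/(-10377) = ((⅛)*(4 - 1*(-226))/(-226))/(-10377) = ((⅛)*(-1/226)*(4 + 226))*(-1/10377) = ((⅛)*(-1/226)*230)*(-1/10377) = -115/904*(-1/10377) = 115/9380808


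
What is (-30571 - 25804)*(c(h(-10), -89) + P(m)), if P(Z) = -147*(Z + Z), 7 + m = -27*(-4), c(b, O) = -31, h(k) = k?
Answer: 1675746875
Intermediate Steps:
m = 101 (m = -7 - 27*(-4) = -7 + 108 = 101)
P(Z) = -294*Z
(-30571 - 25804)*(c(h(-10), -89) + P(m)) = (-30571 - 25804)*(-31 - 294*101) = -56375*(-31 - 29694) = -56375*(-29725) = 1675746875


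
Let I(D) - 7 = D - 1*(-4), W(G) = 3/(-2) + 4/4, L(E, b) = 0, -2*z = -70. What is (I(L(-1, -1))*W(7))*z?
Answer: -385/2 ≈ -192.50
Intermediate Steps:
z = 35 (z = -½*(-70) = 35)
W(G) = -½ (W(G) = 3*(-½) + 4*(¼) = -3/2 + 1 = -½)
I(D) = 11 + D (I(D) = 7 + (D - 1*(-4)) = 7 + (D + 4) = 7 + (4 + D) = 11 + D)
(I(L(-1, -1))*W(7))*z = ((11 + 0)*(-½))*35 = (11*(-½))*35 = -11/2*35 = -385/2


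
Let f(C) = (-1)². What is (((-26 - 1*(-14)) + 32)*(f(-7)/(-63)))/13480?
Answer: -1/42462 ≈ -2.3550e-5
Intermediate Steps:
f(C) = 1
(((-26 - 1*(-14)) + 32)*(f(-7)/(-63)))/13480 = (((-26 - 1*(-14)) + 32)*(1/(-63)))/13480 = (((-26 + 14) + 32)*(1*(-1/63)))*(1/13480) = ((-12 + 32)*(-1/63))*(1/13480) = (20*(-1/63))*(1/13480) = -20/63*1/13480 = -1/42462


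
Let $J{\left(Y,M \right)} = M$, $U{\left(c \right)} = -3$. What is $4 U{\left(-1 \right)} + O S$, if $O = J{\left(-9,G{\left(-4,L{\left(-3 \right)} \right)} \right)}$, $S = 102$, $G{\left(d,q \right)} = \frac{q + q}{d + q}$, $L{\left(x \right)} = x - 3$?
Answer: $\frac{552}{5} \approx 110.4$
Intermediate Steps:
$L{\left(x \right)} = -3 + x$ ($L{\left(x \right)} = x - 3 = -3 + x$)
$G{\left(d,q \right)} = \frac{2 q}{d + q}$
$O = \frac{6}{5}$ ($O = \frac{2 \left(-3 - 3\right)}{-4 - 6} = 2 \left(-6\right) \frac{1}{-4 - 6} = 2 \left(-6\right) \frac{1}{-10} = 2 \left(-6\right) \left(- \frac{1}{10}\right) = \frac{6}{5} \approx 1.2$)
$4 U{\left(-1 \right)} + O S = 4 \left(-3\right) + \frac{6}{5} \cdot 102 = -12 + \frac{612}{5} = \frac{552}{5}$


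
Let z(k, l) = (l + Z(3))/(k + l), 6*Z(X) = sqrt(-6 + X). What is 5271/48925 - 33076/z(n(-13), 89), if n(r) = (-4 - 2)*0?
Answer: -153816761127237/4650468025 + 5887528*I*sqrt(3)/95053 ≈ -33076.0 + 107.28*I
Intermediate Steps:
n(r) = 0 (n(r) = -6*0 = 0)
Z(X) = sqrt(-6 + X)/6
z(k, l) = (l + I*sqrt(3)/6)/(k + l) (z(k, l) = (l + sqrt(-6 + 3)/6)/(k + l) = (l + sqrt(-3)/6)/(k + l) = (l + (I*sqrt(3))/6)/(k + l) = (l + I*sqrt(3)/6)/(k + l))
5271/48925 - 33076/z(n(-13), 89) = 5271/48925 - 33076*(0 + 89)/(89 + I*sqrt(3)/6) = 5271*(1/48925) - 33076*89/(89 + I*sqrt(3)/6) = 5271/48925 - 33076*89/(89 + I*sqrt(3)/6) = 5271/48925 - 33076/(1 + I*sqrt(3)/534)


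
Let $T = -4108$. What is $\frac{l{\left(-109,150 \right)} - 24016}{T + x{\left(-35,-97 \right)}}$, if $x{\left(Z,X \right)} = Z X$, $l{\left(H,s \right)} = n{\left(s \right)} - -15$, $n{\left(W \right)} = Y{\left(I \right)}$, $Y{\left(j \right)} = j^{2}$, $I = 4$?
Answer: $\frac{23985}{713} \approx 33.64$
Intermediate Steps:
$n{\left(W \right)} = 16$ ($n{\left(W \right)} = 4^{2} = 16$)
$l{\left(H,s \right)} = 31$ ($l{\left(H,s \right)} = 16 - -15 = 16 + 15 = 31$)
$x{\left(Z,X \right)} = X Z$
$\frac{l{\left(-109,150 \right)} - 24016}{T + x{\left(-35,-97 \right)}} = \frac{31 - 24016}{-4108 - -3395} = - \frac{23985}{-4108 + 3395} = - \frac{23985}{-713} = \left(-23985\right) \left(- \frac{1}{713}\right) = \frac{23985}{713}$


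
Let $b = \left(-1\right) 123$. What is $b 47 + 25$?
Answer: $-5756$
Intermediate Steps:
$b = -123$
$b 47 + 25 = \left(-123\right) 47 + 25 = -5781 + 25 = -5756$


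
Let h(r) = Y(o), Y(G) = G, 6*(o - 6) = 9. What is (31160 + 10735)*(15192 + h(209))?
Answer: 1273566105/2 ≈ 6.3678e+8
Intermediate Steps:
o = 15/2 (o = 6 + (1/6)*9 = 6 + 3/2 = 15/2 ≈ 7.5000)
h(r) = 15/2
(31160 + 10735)*(15192 + h(209)) = (31160 + 10735)*(15192 + 15/2) = 41895*(30399/2) = 1273566105/2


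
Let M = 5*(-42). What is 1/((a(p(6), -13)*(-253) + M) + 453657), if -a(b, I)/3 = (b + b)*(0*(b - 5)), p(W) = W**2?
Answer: 1/453447 ≈ 2.2053e-6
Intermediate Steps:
M = -210
a(b, I) = 0 (a(b, I) = -3*(b + b)*0*(b - 5) = -3*2*b*0*(-5 + b) = -3*2*b*0 = -3*0 = 0)
1/((a(p(6), -13)*(-253) + M) + 453657) = 1/((0*(-253) - 210) + 453657) = 1/((0 - 210) + 453657) = 1/(-210 + 453657) = 1/453447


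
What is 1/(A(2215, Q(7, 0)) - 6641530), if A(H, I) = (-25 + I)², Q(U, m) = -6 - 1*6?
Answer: -1/6640161 ≈ -1.5060e-7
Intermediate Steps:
Q(U, m) = -12 (Q(U, m) = -6 - 6 = -12)
1/(A(2215, Q(7, 0)) - 6641530) = 1/((-25 - 12)² - 6641530) = 1/((-37)² - 6641530) = 1/(1369 - 6641530) = 1/(-6640161) = -1/6640161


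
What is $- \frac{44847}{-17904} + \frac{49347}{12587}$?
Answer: $\frac{482665959}{75119216} \approx 6.4253$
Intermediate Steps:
$- \frac{44847}{-17904} + \frac{49347}{12587} = \left(-44847\right) \left(- \frac{1}{17904}\right) + 49347 \cdot \frac{1}{12587} = \frac{14949}{5968} + \frac{49347}{12587} = \frac{482665959}{75119216}$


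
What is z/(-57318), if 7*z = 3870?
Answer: -645/66871 ≈ -0.0096454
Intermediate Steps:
z = 3870/7 (z = (⅐)*3870 = 3870/7 ≈ 552.86)
z/(-57318) = (3870/7)/(-57318) = (3870/7)*(-1/57318) = -645/66871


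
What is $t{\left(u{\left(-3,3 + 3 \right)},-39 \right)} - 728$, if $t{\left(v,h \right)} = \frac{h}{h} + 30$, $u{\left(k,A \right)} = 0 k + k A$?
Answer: $-697$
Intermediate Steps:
$u{\left(k,A \right)} = A k$ ($u{\left(k,A \right)} = 0 + A k = A k$)
$t{\left(v,h \right)} = 31$ ($t{\left(v,h \right)} = 1 + 30 = 31$)
$t{\left(u{\left(-3,3 + 3 \right)},-39 \right)} - 728 = 31 - 728 = -697$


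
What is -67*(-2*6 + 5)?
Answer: 469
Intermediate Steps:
-67*(-2*6 + 5) = -67*(-12 + 5) = -67*(-7) = 469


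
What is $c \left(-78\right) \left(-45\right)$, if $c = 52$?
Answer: $182520$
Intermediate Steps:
$c \left(-78\right) \left(-45\right) = 52 \left(-78\right) \left(-45\right) = \left(-4056\right) \left(-45\right) = 182520$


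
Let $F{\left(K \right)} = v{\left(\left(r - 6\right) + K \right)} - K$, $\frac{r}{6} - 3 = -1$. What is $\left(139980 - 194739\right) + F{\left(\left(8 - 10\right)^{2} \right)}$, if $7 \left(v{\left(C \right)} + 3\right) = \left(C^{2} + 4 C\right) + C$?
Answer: $- \frac{383212}{7} \approx -54745.0$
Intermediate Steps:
$r = 12$ ($r = 18 + 6 \left(-1\right) = 18 - 6 = 12$)
$v{\left(C \right)} = -3 + \frac{C^{2}}{7} + \frac{5 C}{7}$ ($v{\left(C \right)} = -3 + \frac{\left(C^{2} + 4 C\right) + C}{7} = -3 + \frac{C^{2} + 5 C}{7} = -3 + \left(\frac{C^{2}}{7} + \frac{5 C}{7}\right) = -3 + \frac{C^{2}}{7} + \frac{5 C}{7}$)
$F{\left(K \right)} = \frac{9}{7} - \frac{2 K}{7} + \frac{\left(6 + K\right)^{2}}{7}$ ($F{\left(K \right)} = \left(-3 + \frac{\left(\left(12 - 6\right) + K\right)^{2}}{7} + \frac{5 \left(\left(12 - 6\right) + K\right)}{7}\right) - K = \left(-3 + \frac{\left(6 + K\right)^{2}}{7} + \frac{5 \left(6 + K\right)}{7}\right) - K = \left(-3 + \frac{\left(6 + K\right)^{2}}{7} + \left(\frac{30}{7} + \frac{5 K}{7}\right)\right) - K = \left(\frac{9}{7} + \frac{\left(6 + K\right)^{2}}{7} + \frac{5 K}{7}\right) - K = \frac{9}{7} - \frac{2 K}{7} + \frac{\left(6 + K\right)^{2}}{7}$)
$\left(139980 - 194739\right) + F{\left(\left(8 - 10\right)^{2} \right)} = \left(139980 - 194739\right) + \left(\frac{45}{7} + \frac{\left(\left(8 - 10\right)^{2}\right)^{2}}{7} + \frac{10 \left(8 - 10\right)^{2}}{7}\right) = \left(139980 - 194739\right) + \left(\frac{45}{7} + \frac{\left(\left(-2\right)^{2}\right)^{2}}{7} + \frac{10 \left(-2\right)^{2}}{7}\right) = -54759 + \left(\frac{45}{7} + \frac{4^{2}}{7} + \frac{10}{7} \cdot 4\right) = -54759 + \left(\frac{45}{7} + \frac{1}{7} \cdot 16 + \frac{40}{7}\right) = -54759 + \left(\frac{45}{7} + \frac{16}{7} + \frac{40}{7}\right) = -54759 + \frac{101}{7} = - \frac{383212}{7}$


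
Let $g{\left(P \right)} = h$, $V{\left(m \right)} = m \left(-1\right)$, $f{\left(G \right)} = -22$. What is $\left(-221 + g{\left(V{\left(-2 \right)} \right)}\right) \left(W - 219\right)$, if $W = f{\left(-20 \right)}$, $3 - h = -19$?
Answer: $47959$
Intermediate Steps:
$h = 22$ ($h = 3 - -19 = 3 + 19 = 22$)
$V{\left(m \right)} = - m$
$g{\left(P \right)} = 22$
$W = -22$
$\left(-221 + g{\left(V{\left(-2 \right)} \right)}\right) \left(W - 219\right) = \left(-221 + 22\right) \left(-22 - 219\right) = \left(-199\right) \left(-241\right) = 47959$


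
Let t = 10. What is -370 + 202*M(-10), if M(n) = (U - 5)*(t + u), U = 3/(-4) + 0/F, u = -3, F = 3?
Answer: -17001/2 ≈ -8500.5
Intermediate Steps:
U = -¾ (U = 3/(-4) + 0/3 = 3*(-¼) + 0*(⅓) = -¾ + 0 = -¾ ≈ -0.75000)
M(n) = -161/4 (M(n) = (-¾ - 5)*(10 - 3) = -23/4*7 = -161/4)
-370 + 202*M(-10) = -370 + 202*(-161/4) = -370 - 16261/2 = -17001/2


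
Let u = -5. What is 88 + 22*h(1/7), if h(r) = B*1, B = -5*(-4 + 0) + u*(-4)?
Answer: 968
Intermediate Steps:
B = 40 (B = -5*(-4 + 0) - 5*(-4) = -5*(-4) + 20 = 20 + 20 = 40)
h(r) = 40 (h(r) = 40*1 = 40)
88 + 22*h(1/7) = 88 + 22*40 = 88 + 880 = 968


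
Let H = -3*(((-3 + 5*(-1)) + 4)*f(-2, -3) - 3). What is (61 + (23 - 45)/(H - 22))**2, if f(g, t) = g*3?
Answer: 27112849/7225 ≈ 3752.6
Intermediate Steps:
f(g, t) = 3*g
H = -63 (H = -3*(((-3 + 5*(-1)) + 4)*(3*(-2)) - 3) = -3*(((-3 - 5) + 4)*(-6) - 3) = -3*((-8 + 4)*(-6) - 3) = -3*(-4*(-6) - 3) = -3*(24 - 3) = -3*21 = -63)
(61 + (23 - 45)/(H - 22))**2 = (61 + (23 - 45)/(-63 - 22))**2 = (61 - 22/(-85))**2 = (61 - 22*(-1/85))**2 = (61 + 22/85)**2 = (5207/85)**2 = 27112849/7225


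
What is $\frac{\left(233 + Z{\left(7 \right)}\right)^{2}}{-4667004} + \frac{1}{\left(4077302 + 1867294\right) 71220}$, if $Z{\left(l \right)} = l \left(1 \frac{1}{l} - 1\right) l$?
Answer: $- \frac{429030875744381}{54885798465709680} \approx -0.0078168$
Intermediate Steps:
$Z{\left(l \right)} = l^{2} \left(-1 + \frac{1}{l}\right)$ ($Z{\left(l \right)} = l \left(\frac{1}{l} - 1\right) l = l \left(-1 + \frac{1}{l}\right) l = l^{2} \left(-1 + \frac{1}{l}\right)$)
$\frac{\left(233 + Z{\left(7 \right)}\right)^{2}}{-4667004} + \frac{1}{\left(4077302 + 1867294\right) 71220} = \frac{\left(233 + 7 \left(1 - 7\right)\right)^{2}}{-4667004} + \frac{1}{\left(4077302 + 1867294\right) 71220} = \left(233 + 7 \left(1 - 7\right)\right)^{2} \left(- \frac{1}{4667004}\right) + \frac{1}{5944596} \cdot \frac{1}{71220} = \left(233 + 7 \left(-6\right)\right)^{2} \left(- \frac{1}{4667004}\right) + \frac{1}{5944596} \cdot \frac{1}{71220} = \left(233 - 42\right)^{2} \left(- \frac{1}{4667004}\right) + \frac{1}{423374127120} = 191^{2} \left(- \frac{1}{4667004}\right) + \frac{1}{423374127120} = 36481 \left(- \frac{1}{4667004}\right) + \frac{1}{423374127120} = - \frac{36481}{4667004} + \frac{1}{423374127120} = - \frac{429030875744381}{54885798465709680}$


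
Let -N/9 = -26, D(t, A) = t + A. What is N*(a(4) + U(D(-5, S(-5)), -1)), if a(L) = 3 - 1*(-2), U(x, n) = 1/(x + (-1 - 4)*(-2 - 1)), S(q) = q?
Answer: 6084/5 ≈ 1216.8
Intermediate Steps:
D(t, A) = A + t
N = 234 (N = -9*(-26) = 234)
U(x, n) = 1/(15 + x) (U(x, n) = 1/(x - 5*(-3)) = 1/(x + 15) = 1/(15 + x))
a(L) = 5 (a(L) = 3 + 2 = 5)
N*(a(4) + U(D(-5, S(-5)), -1)) = 234*(5 + 1/(15 + (-5 - 5))) = 234*(5 + 1/(15 - 10)) = 234*(5 + 1/5) = 234*(5 + ⅕) = 234*(26/5) = 6084/5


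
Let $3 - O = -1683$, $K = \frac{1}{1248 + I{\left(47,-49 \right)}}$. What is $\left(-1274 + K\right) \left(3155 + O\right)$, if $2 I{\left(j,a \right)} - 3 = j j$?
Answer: $- \frac{14518134795}{2354} \approx -6.1674 \cdot 10^{6}$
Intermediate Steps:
$I{\left(j,a \right)} = \frac{3}{2} + \frac{j^{2}}{2}$ ($I{\left(j,a \right)} = \frac{3}{2} + \frac{j j}{2} = \frac{3}{2} + \frac{j^{2}}{2}$)
$K = \frac{1}{2354}$ ($K = \frac{1}{1248 + \left(\frac{3}{2} + \frac{47^{2}}{2}\right)} = \frac{1}{1248 + \left(\frac{3}{2} + \frac{1}{2} \cdot 2209\right)} = \frac{1}{1248 + \left(\frac{3}{2} + \frac{2209}{2}\right)} = \frac{1}{1248 + 1106} = \frac{1}{2354} \approx 0.00042481$)
$O = 1686$ ($O = 3 - -1683 = 3 + 1683 = 1686$)
$\left(-1274 + K\right) \left(3155 + O\right) = \left(-1274 + \frac{1}{2354}\right) \left(3155 + 1686\right) = \left(- \frac{2998995}{2354}\right) 4841 = - \frac{14518134795}{2354}$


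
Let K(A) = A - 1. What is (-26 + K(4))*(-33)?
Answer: 759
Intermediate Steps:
K(A) = -1 + A
(-26 + K(4))*(-33) = (-26 + (-1 + 4))*(-33) = (-26 + 3)*(-33) = -23*(-33) = 759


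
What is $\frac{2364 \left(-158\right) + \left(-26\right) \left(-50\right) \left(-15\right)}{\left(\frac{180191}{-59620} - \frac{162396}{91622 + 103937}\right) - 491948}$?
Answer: $\frac{32043470976720}{40110339926903} \approx 0.79888$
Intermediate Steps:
$\frac{2364 \left(-158\right) + \left(-26\right) \left(-50\right) \left(-15\right)}{\left(\frac{180191}{-59620} - \frac{162396}{91622 + 103937}\right) - 491948} = \frac{-373512 + 1300 \left(-15\right)}{\left(180191 \left(- \frac{1}{59620}\right) - \frac{162396}{195559}\right) - 491948} = \frac{-373512 - 19500}{\left(- \frac{16381}{5420} - \frac{12492}{15043}\right) - 491948} = - \frac{393012}{\left(- \frac{16381}{5420} - \frac{12492}{15043}\right) - 491948} = - \frac{393012}{- \frac{314126023}{81533060} - 491948} = - \frac{393012}{- \frac{40110339926903}{81533060}} = \left(-393012\right) \left(- \frac{81533060}{40110339926903}\right) = \frac{32043470976720}{40110339926903}$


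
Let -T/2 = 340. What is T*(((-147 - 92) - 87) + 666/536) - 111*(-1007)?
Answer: 22285009/67 ≈ 3.3261e+5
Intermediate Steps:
T = -680 (T = -2*340 = -680)
T*(((-147 - 92) - 87) + 666/536) - 111*(-1007) = -680*(((-147 - 92) - 87) + 666/536) - 111*(-1007) = -680*((-239 - 87) + 666*(1/536)) + 111777 = -680*(-326 + 333/268) + 111777 = -680*(-87035/268) + 111777 = 14795950/67 + 111777 = 22285009/67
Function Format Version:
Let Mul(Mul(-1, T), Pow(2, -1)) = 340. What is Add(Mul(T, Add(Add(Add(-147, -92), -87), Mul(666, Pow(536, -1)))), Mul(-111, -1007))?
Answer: Rational(22285009, 67) ≈ 3.3261e+5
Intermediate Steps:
T = -680 (T = Mul(-2, 340) = -680)
Add(Mul(T, Add(Add(Add(-147, -92), -87), Mul(666, Pow(536, -1)))), Mul(-111, -1007)) = Add(Mul(-680, Add(Add(Add(-147, -92), -87), Mul(666, Pow(536, -1)))), Mul(-111, -1007)) = Add(Mul(-680, Add(Add(-239, -87), Mul(666, Rational(1, 536)))), 111777) = Add(Mul(-680, Add(-326, Rational(333, 268))), 111777) = Add(Mul(-680, Rational(-87035, 268)), 111777) = Add(Rational(14795950, 67), 111777) = Rational(22285009, 67)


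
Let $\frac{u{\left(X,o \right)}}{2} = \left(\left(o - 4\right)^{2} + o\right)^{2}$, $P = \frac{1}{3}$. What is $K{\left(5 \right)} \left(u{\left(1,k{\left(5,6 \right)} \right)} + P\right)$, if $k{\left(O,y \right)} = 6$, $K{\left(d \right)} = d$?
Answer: $\frac{3005}{3} \approx 1001.7$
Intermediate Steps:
$P = \frac{1}{3} \approx 0.33333$
$u{\left(X,o \right)} = 2 \left(o + \left(-4 + o\right)^{2}\right)^{2}$ ($u{\left(X,o \right)} = 2 \left(\left(o - 4\right)^{2} + o\right)^{2} = 2 \left(\left(-4 + o\right)^{2} + o\right)^{2} = 2 \left(o + \left(-4 + o\right)^{2}\right)^{2}$)
$K{\left(5 \right)} \left(u{\left(1,k{\left(5,6 \right)} \right)} + P\right) = 5 \left(2 \left(6 + \left(-4 + 6\right)^{2}\right)^{2} + \frac{1}{3}\right) = 5 \left(2 \left(6 + 2^{2}\right)^{2} + \frac{1}{3}\right) = 5 \left(2 \left(6 + 4\right)^{2} + \frac{1}{3}\right) = 5 \left(2 \cdot 10^{2} + \frac{1}{3}\right) = 5 \left(2 \cdot 100 + \frac{1}{3}\right) = 5 \left(200 + \frac{1}{3}\right) = 5 \cdot \frac{601}{3} = \frac{3005}{3}$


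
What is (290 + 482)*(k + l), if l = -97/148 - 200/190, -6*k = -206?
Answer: 53118811/2109 ≈ 25187.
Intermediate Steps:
k = 103/3 (k = -⅙*(-206) = 103/3 ≈ 34.333)
l = -4803/2812 (l = -97*1/148 - 200*1/190 = -97/148 - 20/19 = -4803/2812 ≈ -1.7080)
(290 + 482)*(k + l) = (290 + 482)*(103/3 - 4803/2812) = 772*(275227/8436) = 53118811/2109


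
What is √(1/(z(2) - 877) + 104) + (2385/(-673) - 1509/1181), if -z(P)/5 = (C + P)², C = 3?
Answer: -3832242/794813 + √104415414/1002 ≈ 5.3764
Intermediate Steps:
z(P) = -5*(3 + P)²
√(1/(z(2) - 877) + 104) + (2385/(-673) - 1509/1181) = √(1/(-5*(3 + 2)² - 877) + 104) + (2385/(-673) - 1509/1181) = √(1/(-5*5² - 877) + 104) + (2385*(-1/673) - 1509*1/1181) = √(1/(-5*25 - 877) + 104) + (-2385/673 - 1509/1181) = √(1/(-125 - 877) + 104) - 3832242/794813 = √(1/(-1002) + 104) - 3832242/794813 = √(-1/1002 + 104) - 3832242/794813 = √(104207/1002) - 3832242/794813 = √104415414/1002 - 3832242/794813 = -3832242/794813 + √104415414/1002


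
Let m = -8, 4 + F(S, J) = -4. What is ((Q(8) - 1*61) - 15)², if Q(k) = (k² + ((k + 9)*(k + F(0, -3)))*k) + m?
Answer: 400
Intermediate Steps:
F(S, J) = -8 (F(S, J) = -4 - 4 = -8)
Q(k) = -8 + k² + k*(-8 + k)*(9 + k) (Q(k) = (k² + ((k + 9)*(k - 8))*k) - 8 = (k² + ((9 + k)*(-8 + k))*k) - 8 = (k² + ((-8 + k)*(9 + k))*k) - 8 = (k² + k*(-8 + k)*(9 + k)) - 8 = -8 + k² + k*(-8 + k)*(9 + k))
((Q(8) - 1*61) - 15)² = (((-8 + 8³ - 72*8 + 2*8²) - 1*61) - 15)² = (((-8 + 512 - 576 + 2*64) - 61) - 15)² = (((-8 + 512 - 576 + 128) - 61) - 15)² = ((56 - 61) - 15)² = (-5 - 15)² = (-20)² = 400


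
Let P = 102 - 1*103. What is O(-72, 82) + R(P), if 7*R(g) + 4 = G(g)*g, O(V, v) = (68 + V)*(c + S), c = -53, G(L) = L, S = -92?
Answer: 4057/7 ≈ 579.57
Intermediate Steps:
O(V, v) = -9860 - 145*V (O(V, v) = (68 + V)*(-53 - 92) = (68 + V)*(-145) = -9860 - 145*V)
P = -1 (P = 102 - 103 = -1)
R(g) = -4/7 + g²/7 (R(g) = -4/7 + (g*g)/7 = -4/7 + g²/7)
O(-72, 82) + R(P) = (-9860 - 145*(-72)) + (-4/7 + (⅐)*(-1)²) = (-9860 + 10440) + (-4/7 + (⅐)*1) = 580 + (-4/7 + ⅐) = 580 - 3/7 = 4057/7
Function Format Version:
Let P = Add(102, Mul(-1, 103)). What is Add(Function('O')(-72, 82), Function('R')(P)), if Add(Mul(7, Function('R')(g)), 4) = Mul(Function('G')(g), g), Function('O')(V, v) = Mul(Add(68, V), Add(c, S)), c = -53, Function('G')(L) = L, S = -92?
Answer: Rational(4057, 7) ≈ 579.57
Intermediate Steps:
Function('O')(V, v) = Add(-9860, Mul(-145, V)) (Function('O')(V, v) = Mul(Add(68, V), Add(-53, -92)) = Mul(Add(68, V), -145) = Add(-9860, Mul(-145, V)))
P = -1 (P = Add(102, -103) = -1)
Function('R')(g) = Add(Rational(-4, 7), Mul(Rational(1, 7), Pow(g, 2))) (Function('R')(g) = Add(Rational(-4, 7), Mul(Rational(1, 7), Mul(g, g))) = Add(Rational(-4, 7), Mul(Rational(1, 7), Pow(g, 2))))
Add(Function('O')(-72, 82), Function('R')(P)) = Add(Add(-9860, Mul(-145, -72)), Add(Rational(-4, 7), Mul(Rational(1, 7), Pow(-1, 2)))) = Add(Add(-9860, 10440), Add(Rational(-4, 7), Mul(Rational(1, 7), 1))) = Add(580, Add(Rational(-4, 7), Rational(1, 7))) = Add(580, Rational(-3, 7)) = Rational(4057, 7)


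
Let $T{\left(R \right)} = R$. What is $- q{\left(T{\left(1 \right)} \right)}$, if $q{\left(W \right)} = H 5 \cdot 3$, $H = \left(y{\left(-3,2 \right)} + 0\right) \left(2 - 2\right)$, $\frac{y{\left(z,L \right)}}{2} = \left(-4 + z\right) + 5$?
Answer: $0$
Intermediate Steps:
$y{\left(z,L \right)} = 2 + 2 z$ ($y{\left(z,L \right)} = 2 \left(\left(-4 + z\right) + 5\right) = 2 \left(1 + z\right) = 2 + 2 z$)
$H = 0$ ($H = \left(\left(2 + 2 \left(-3\right)\right) + 0\right) \left(2 - 2\right) = \left(\left(2 - 6\right) + 0\right) 0 = \left(-4 + 0\right) 0 = \left(-4\right) 0 = 0$)
$q{\left(W \right)} = 0$ ($q{\left(W \right)} = 0 \cdot 5 \cdot 3 = 0 \cdot 3 = 0$)
$- q{\left(T{\left(1 \right)} \right)} = \left(-1\right) 0 = 0$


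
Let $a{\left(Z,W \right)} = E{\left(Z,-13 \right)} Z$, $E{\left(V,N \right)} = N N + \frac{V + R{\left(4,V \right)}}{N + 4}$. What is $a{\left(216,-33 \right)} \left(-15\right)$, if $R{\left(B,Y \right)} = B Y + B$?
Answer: $-157320$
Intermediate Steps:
$R{\left(B,Y \right)} = B + B Y$
$E{\left(V,N \right)} = N^{2} + \frac{4 + 5 V}{4 + N}$ ($E{\left(V,N \right)} = N N + \frac{V + 4 \left(1 + V\right)}{N + 4} = N^{2} + \frac{V + \left(4 + 4 V\right)}{4 + N} = N^{2} + \frac{4 + 5 V}{4 + N}$)
$a{\left(Z,W \right)} = Z \left(\frac{1517}{9} - \frac{5 Z}{9}\right)$ ($a{\left(Z,W \right)} = \frac{4 + \left(-13\right)^{3} + 4 \left(-13\right)^{2} + 5 Z}{4 - 13} Z = \frac{4 - 2197 + 4 \cdot 169 + 5 Z}{-9} Z = - \frac{4 - 2197 + 676 + 5 Z}{9} Z = - \frac{-1517 + 5 Z}{9} Z = \left(\frac{1517}{9} - \frac{5 Z}{9}\right) Z = Z \left(\frac{1517}{9} - \frac{5 Z}{9}\right)$)
$a{\left(216,-33 \right)} \left(-15\right) = \frac{1}{9} \cdot 216 \left(1517 - 1080\right) \left(-15\right) = \frac{1}{9} \cdot 216 \cdot 437 \left(-15\right) = 10488 \left(-15\right) = -157320$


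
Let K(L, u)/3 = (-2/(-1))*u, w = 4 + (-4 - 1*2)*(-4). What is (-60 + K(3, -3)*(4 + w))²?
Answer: 404496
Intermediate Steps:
w = 28 (w = 4 + (-4 - 2)*(-4) = 4 - 6*(-4) = 4 + 24 = 28)
K(L, u) = 6*u (K(L, u) = 3*((-2/(-1))*u) = 3*((-2*(-1))*u) = 3*(2*u) = 6*u)
(-60 + K(3, -3)*(4 + w))² = (-60 + (6*(-3))*(4 + 28))² = (-60 - 18*32)² = (-60 - 576)² = (-636)² = 404496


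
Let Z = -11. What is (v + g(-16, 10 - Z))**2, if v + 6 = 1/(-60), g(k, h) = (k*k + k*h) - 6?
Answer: 30481441/3600 ≈ 8467.1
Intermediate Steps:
g(k, h) = -6 + k**2 + h*k (g(k, h) = (k**2 + h*k) - 6 = -6 + k**2 + h*k)
v = -361/60 (v = -6 + 1/(-60) = -6 - 1/60 = -361/60 ≈ -6.0167)
(v + g(-16, 10 - Z))**2 = (-361/60 + (-6 + (-16)**2 + (10 - 1*(-11))*(-16)))**2 = (-361/60 + (-6 + 256 + (10 + 11)*(-16)))**2 = (-361/60 + (-6 + 256 + 21*(-16)))**2 = (-361/60 + (-6 + 256 - 336))**2 = (-361/60 - 86)**2 = (-5521/60)**2 = 30481441/3600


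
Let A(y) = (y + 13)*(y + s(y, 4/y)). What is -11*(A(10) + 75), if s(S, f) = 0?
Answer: -3355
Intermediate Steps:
A(y) = y*(13 + y) (A(y) = (y + 13)*(y + 0) = (13 + y)*y = y*(13 + y))
-11*(A(10) + 75) = -11*(10*(13 + 10) + 75) = -11*(10*23 + 75) = -11*(230 + 75) = -11*305 = -3355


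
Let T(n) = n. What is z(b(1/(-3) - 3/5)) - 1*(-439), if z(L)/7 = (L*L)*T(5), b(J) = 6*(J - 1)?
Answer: 25743/5 ≈ 5148.6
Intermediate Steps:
b(J) = -6 + 6*J (b(J) = 6*(-1 + J) = -6 + 6*J)
z(L) = 35*L**2 (z(L) = 7*((L*L)*5) = 7*(L**2*5) = 7*(5*L**2) = 35*L**2)
z(b(1/(-3) - 3/5)) - 1*(-439) = 35*(-6 + 6*(1/(-3) - 3/5))**2 - 1*(-439) = 35*(-6 + 6*(1*(-1/3) - 3*1/5))**2 + 439 = 35*(-6 + 6*(-1/3 - 3/5))**2 + 439 = 35*(-6 + 6*(-14/15))**2 + 439 = 35*(-6 - 28/5)**2 + 439 = 35*(-58/5)**2 + 439 = 35*(3364/25) + 439 = 23548/5 + 439 = 25743/5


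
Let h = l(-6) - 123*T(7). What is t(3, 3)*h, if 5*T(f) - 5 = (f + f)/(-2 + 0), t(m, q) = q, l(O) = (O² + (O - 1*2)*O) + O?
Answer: 1908/5 ≈ 381.60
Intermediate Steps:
l(O) = O + O² + O*(-2 + O) (l(O) = (O² + (O - 2)*O) + O = (O² + (-2 + O)*O) + O = (O² + O*(-2 + O)) + O = O + O² + O*(-2 + O))
T(f) = 1 - f/5 (T(f) = 1 + ((f + f)/(-2 + 0))/5 = 1 + ((2*f)/(-2))/5 = 1 + ((2*f)*(-½))/5 = 1 + (-f)/5 = 1 - f/5)
h = 636/5 (h = -6*(-1 + 2*(-6)) - 123*(1 - ⅕*7) = -6*(-1 - 12) - 123*(1 - 7/5) = -6*(-13) - 123*(-⅖) = 78 + 246/5 = 636/5 ≈ 127.20)
t(3, 3)*h = 3*(636/5) = 1908/5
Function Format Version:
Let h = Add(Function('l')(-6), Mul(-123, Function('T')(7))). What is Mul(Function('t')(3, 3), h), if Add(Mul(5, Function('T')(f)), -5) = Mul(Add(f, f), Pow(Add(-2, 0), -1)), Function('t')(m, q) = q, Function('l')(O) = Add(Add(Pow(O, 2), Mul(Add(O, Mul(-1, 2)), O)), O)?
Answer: Rational(1908, 5) ≈ 381.60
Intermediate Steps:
Function('l')(O) = Add(O, Pow(O, 2), Mul(O, Add(-2, O))) (Function('l')(O) = Add(Add(Pow(O, 2), Mul(Add(O, -2), O)), O) = Add(Add(Pow(O, 2), Mul(Add(-2, O), O)), O) = Add(Add(Pow(O, 2), Mul(O, Add(-2, O))), O) = Add(O, Pow(O, 2), Mul(O, Add(-2, O))))
Function('T')(f) = Add(1, Mul(Rational(-1, 5), f)) (Function('T')(f) = Add(1, Mul(Rational(1, 5), Mul(Add(f, f), Pow(Add(-2, 0), -1)))) = Add(1, Mul(Rational(1, 5), Mul(Mul(2, f), Pow(-2, -1)))) = Add(1, Mul(Rational(1, 5), Mul(Mul(2, f), Rational(-1, 2)))) = Add(1, Mul(Rational(1, 5), Mul(-1, f))) = Add(1, Mul(Rational(-1, 5), f)))
h = Rational(636, 5) (h = Add(Mul(-6, Add(-1, Mul(2, -6))), Mul(-123, Add(1, Mul(Rational(-1, 5), 7)))) = Add(Mul(-6, Add(-1, -12)), Mul(-123, Add(1, Rational(-7, 5)))) = Add(Mul(-6, -13), Mul(-123, Rational(-2, 5))) = Add(78, Rational(246, 5)) = Rational(636, 5) ≈ 127.20)
Mul(Function('t')(3, 3), h) = Mul(3, Rational(636, 5)) = Rational(1908, 5)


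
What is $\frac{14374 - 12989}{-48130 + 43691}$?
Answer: $- \frac{1385}{4439} \approx -0.31201$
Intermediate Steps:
$\frac{14374 - 12989}{-48130 + 43691} = \frac{1385}{-4439} = 1385 \left(- \frac{1}{4439}\right) = - \frac{1385}{4439}$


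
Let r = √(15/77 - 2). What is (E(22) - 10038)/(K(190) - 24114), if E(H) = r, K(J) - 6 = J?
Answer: 5019/11959 - I*√10703/1841686 ≈ 0.41968 - 5.6174e-5*I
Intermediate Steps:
K(J) = 6 + J
r = I*√10703/77 (r = √(15*(1/77) - 2) = √(15/77 - 2) = √(-139/77) = I*√10703/77 ≈ 1.3436*I)
E(H) = I*√10703/77
(E(22) - 10038)/(K(190) - 24114) = (I*√10703/77 - 10038)/((6 + 190) - 24114) = (-10038 + I*√10703/77)/(196 - 24114) = (-10038 + I*√10703/77)/(-23918) = (-10038 + I*√10703/77)*(-1/23918) = 5019/11959 - I*√10703/1841686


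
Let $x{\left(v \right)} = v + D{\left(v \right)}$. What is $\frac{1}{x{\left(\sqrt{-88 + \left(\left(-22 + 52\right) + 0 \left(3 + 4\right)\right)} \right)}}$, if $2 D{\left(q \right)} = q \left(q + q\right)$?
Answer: $- \frac{1}{59} - \frac{i \sqrt{58}}{3422} \approx -0.016949 - 0.0022255 i$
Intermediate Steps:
$D{\left(q \right)} = q^{2}$ ($D{\left(q \right)} = \frac{q \left(q + q\right)}{2} = \frac{q 2 q}{2} = \frac{2 q^{2}}{2} = q^{2}$)
$x{\left(v \right)} = v + v^{2}$
$\frac{1}{x{\left(\sqrt{-88 + \left(\left(-22 + 52\right) + 0 \left(3 + 4\right)\right)} \right)}} = \frac{1}{\sqrt{-88 + \left(\left(-22 + 52\right) + 0 \left(3 + 4\right)\right)} \left(1 + \sqrt{-88 + \left(\left(-22 + 52\right) + 0 \left(3 + 4\right)\right)}\right)} = \frac{1}{\sqrt{-88 + \left(30 + 0 \cdot 7\right)} \left(1 + \sqrt{-88 + \left(30 + 0 \cdot 7\right)}\right)} = \frac{1}{\sqrt{-88 + \left(30 + 0\right)} \left(1 + \sqrt{-88 + \left(30 + 0\right)}\right)} = \frac{1}{\sqrt{-88 + 30} \left(1 + \sqrt{-88 + 30}\right)} = \frac{1}{\sqrt{-58} \left(1 + \sqrt{-58}\right)} = \frac{1}{i \sqrt{58} \left(1 + i \sqrt{58}\right)} = - \frac{i \sqrt{58}}{58 \left(1 + i \sqrt{58}\right)}$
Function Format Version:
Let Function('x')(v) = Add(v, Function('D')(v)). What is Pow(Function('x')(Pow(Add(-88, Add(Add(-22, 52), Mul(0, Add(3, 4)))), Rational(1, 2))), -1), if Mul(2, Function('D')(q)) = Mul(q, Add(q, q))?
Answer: Add(Rational(-1, 59), Mul(Rational(-1, 3422), I, Pow(58, Rational(1, 2)))) ≈ Add(-0.016949, Mul(-0.0022255, I))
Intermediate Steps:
Function('D')(q) = Pow(q, 2) (Function('D')(q) = Mul(Rational(1, 2), Mul(q, Add(q, q))) = Mul(Rational(1, 2), Mul(q, Mul(2, q))) = Mul(Rational(1, 2), Mul(2, Pow(q, 2))) = Pow(q, 2))
Function('x')(v) = Add(v, Pow(v, 2))
Pow(Function('x')(Pow(Add(-88, Add(Add(-22, 52), Mul(0, Add(3, 4)))), Rational(1, 2))), -1) = Pow(Mul(Pow(Add(-88, Add(Add(-22, 52), Mul(0, Add(3, 4)))), Rational(1, 2)), Add(1, Pow(Add(-88, Add(Add(-22, 52), Mul(0, Add(3, 4)))), Rational(1, 2)))), -1) = Pow(Mul(Pow(Add(-88, Add(30, Mul(0, 7))), Rational(1, 2)), Add(1, Pow(Add(-88, Add(30, Mul(0, 7))), Rational(1, 2)))), -1) = Pow(Mul(Pow(Add(-88, Add(30, 0)), Rational(1, 2)), Add(1, Pow(Add(-88, Add(30, 0)), Rational(1, 2)))), -1) = Pow(Mul(Pow(Add(-88, 30), Rational(1, 2)), Add(1, Pow(Add(-88, 30), Rational(1, 2)))), -1) = Pow(Mul(Pow(-58, Rational(1, 2)), Add(1, Pow(-58, Rational(1, 2)))), -1) = Pow(Mul(Mul(I, Pow(58, Rational(1, 2))), Add(1, Mul(I, Pow(58, Rational(1, 2))))), -1) = Pow(Mul(I, Pow(58, Rational(1, 2)), Add(1, Mul(I, Pow(58, Rational(1, 2))))), -1) = Mul(Rational(-1, 58), I, Pow(58, Rational(1, 2)), Pow(Add(1, Mul(I, Pow(58, Rational(1, 2)))), -1))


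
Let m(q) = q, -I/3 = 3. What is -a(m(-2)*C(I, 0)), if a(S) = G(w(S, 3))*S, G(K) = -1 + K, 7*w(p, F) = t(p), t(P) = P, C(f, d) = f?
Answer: -198/7 ≈ -28.286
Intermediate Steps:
I = -9 (I = -3*3 = -9)
w(p, F) = p/7
a(S) = S*(-1 + S/7) (a(S) = (-1 + S/7)*S = S*(-1 + S/7))
-a(m(-2)*C(I, 0)) = -(-2*(-9))*(-7 - 2*(-9))/7 = -18*(-7 + 18)/7 = -18*11/7 = -1*198/7 = -198/7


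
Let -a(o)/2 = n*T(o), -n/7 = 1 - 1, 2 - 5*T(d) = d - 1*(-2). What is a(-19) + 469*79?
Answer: 37051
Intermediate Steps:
T(d) = -d/5 (T(d) = 2/5 - (d - 1*(-2))/5 = 2/5 - (d + 2)/5 = 2/5 - (2 + d)/5 = 2/5 + (-2/5 - d/5) = -d/5)
n = 0 (n = -7*(1 - 1) = -7*0 = 0)
a(o) = 0 (a(o) = -0*(-o/5) = -2*0 = 0)
a(-19) + 469*79 = 0 + 469*79 = 0 + 37051 = 37051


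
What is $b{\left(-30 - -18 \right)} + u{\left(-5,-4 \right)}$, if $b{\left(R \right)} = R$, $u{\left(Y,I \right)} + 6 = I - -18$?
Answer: $-4$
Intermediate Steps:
$u{\left(Y,I \right)} = 12 + I$ ($u{\left(Y,I \right)} = -6 + \left(I - -18\right) = -6 + \left(I + 18\right) = -6 + \left(18 + I\right) = 12 + I$)
$b{\left(-30 - -18 \right)} + u{\left(-5,-4 \right)} = \left(-30 - -18\right) + \left(12 - 4\right) = \left(-30 + 18\right) + 8 = -12 + 8 = -4$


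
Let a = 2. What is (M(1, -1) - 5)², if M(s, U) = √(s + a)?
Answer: (5 - √3)² ≈ 10.679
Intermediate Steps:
M(s, U) = √(2 + s) (M(s, U) = √(s + 2) = √(2 + s))
(M(1, -1) - 5)² = (√(2 + 1) - 5)² = (√3 - 5)² = (-5 + √3)²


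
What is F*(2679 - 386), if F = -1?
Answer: -2293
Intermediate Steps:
F*(2679 - 386) = -(2679 - 386) = -1*2293 = -2293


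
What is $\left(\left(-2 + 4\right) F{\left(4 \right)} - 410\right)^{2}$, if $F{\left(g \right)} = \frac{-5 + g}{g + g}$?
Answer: $\frac{2692881}{16} \approx 1.6831 \cdot 10^{5}$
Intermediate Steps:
$F{\left(g \right)} = \frac{-5 + g}{2 g}$
$\left(\left(-2 + 4\right) F{\left(4 \right)} - 410\right)^{2} = \left(\left(-2 + 4\right) \frac{-5 + 4}{2 \cdot 4} - 410\right)^{2} = \left(2 \cdot \frac{1}{2} \cdot \frac{1}{4} \left(-1\right) - 410\right)^{2} = \left(2 \left(- \frac{1}{8}\right) - 410\right)^{2} = \left(- \frac{1}{4} - 410\right)^{2} = \left(- \frac{1641}{4}\right)^{2} = \frac{2692881}{16}$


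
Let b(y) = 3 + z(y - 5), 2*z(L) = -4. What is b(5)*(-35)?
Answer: -35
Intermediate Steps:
z(L) = -2 (z(L) = (½)*(-4) = -2)
b(y) = 1 (b(y) = 3 - 2 = 1)
b(5)*(-35) = 1*(-35) = -35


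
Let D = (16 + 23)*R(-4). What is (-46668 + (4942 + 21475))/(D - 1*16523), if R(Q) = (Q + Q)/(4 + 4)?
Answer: 2893/2366 ≈ 1.2227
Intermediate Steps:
R(Q) = Q/4 (R(Q) = (2*Q)/8 = (2*Q)*(⅛) = Q/4)
D = -39 (D = (16 + 23)*((¼)*(-4)) = 39*(-1) = -39)
(-46668 + (4942 + 21475))/(D - 1*16523) = (-46668 + (4942 + 21475))/(-39 - 1*16523) = (-46668 + 26417)/(-39 - 16523) = -20251/(-16562) = -20251*(-1/16562) = 2893/2366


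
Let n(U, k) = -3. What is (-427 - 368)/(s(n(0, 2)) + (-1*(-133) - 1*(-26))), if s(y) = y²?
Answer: -265/56 ≈ -4.7321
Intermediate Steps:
(-427 - 368)/(s(n(0, 2)) + (-1*(-133) - 1*(-26))) = (-427 - 368)/((-3)² + (-1*(-133) - 1*(-26))) = -795/(9 + (133 + 26)) = -795/(9 + 159) = -795/168 = -795*1/168 = -265/56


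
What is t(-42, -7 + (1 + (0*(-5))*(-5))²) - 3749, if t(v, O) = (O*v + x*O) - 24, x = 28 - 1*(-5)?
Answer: -3719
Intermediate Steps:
x = 33 (x = 28 + 5 = 33)
t(v, O) = -24 + 33*O + O*v (t(v, O) = (O*v + 33*O) - 24 = (33*O + O*v) - 24 = -24 + 33*O + O*v)
t(-42, -7 + (1 + (0*(-5))*(-5))²) - 3749 = (-24 + 33*(-7 + (1 + (0*(-5))*(-5))²) + (-7 + (1 + (0*(-5))*(-5))²)*(-42)) - 3749 = (-24 + 33*(-7 + (1 + 0*(-5))²) + (-7 + (1 + 0*(-5))²)*(-42)) - 3749 = (-24 + 33*(-7 + (1 + 0)²) + (-7 + (1 + 0)²)*(-42)) - 3749 = (-24 + 33*(-7 + 1²) + (-7 + 1²)*(-42)) - 3749 = (-24 + 33*(-7 + 1) + (-7 + 1)*(-42)) - 3749 = (-24 + 33*(-6) - 6*(-42)) - 3749 = (-24 - 198 + 252) - 3749 = 30 - 3749 = -3719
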